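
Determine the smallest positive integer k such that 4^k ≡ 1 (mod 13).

6

Since 4 ∈ (Z/13Z)^×, its order divides φ(13) = 13 − 1 = 12 = 2^2 · 3.
Divisors of 12: 1, 2, 3, 4, 6, 12.
Evaluate successive powers at the divisors of 12:
4^1 ≡ 4 (mod 13)
4^2 ≡ 3 (mod 13)
4^3 ≡ 12 (mod 13)
4^4 ≡ 9 (mod 13)
4^6 ≡ 1 (mod 13) ✓
Hence ord(4) = 6.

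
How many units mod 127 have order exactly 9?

6

φ(127) = 127 − 1 = 126 = 2 · 3^2 · 7.
(Z/127Z)^× is cyclic (|G| = 126); a cyclic group of order m has exactly φ(d) elements of each order d | m, and none otherwise.
9 = 3^2 divides 126, and φ(9) = 6.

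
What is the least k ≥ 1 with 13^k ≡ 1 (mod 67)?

The order of 13 must divide φ(67) = 67 − 1 = 66 = 2 · 3 · 11.
Divisors of 66: 1, 2, 3, 6, 11, 22, 33, 66.
Test each divisor d:
13^1 ≡ 13
13^2 ≡ 35
13^3 ≡ 53
13^6 ≡ 62
13^11 ≡ 38
13^22 ≡ 37
13^33 ≡ 66
13^66 ≡ 1
So ord_67(13) = 66.

66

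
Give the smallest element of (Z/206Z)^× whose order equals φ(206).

5

φ(206) = φ(2)·φ(103) = 1·102 = 102 = 2 · 3 · 17.
Test candidates g = 2, 3, … against the prime factors q ∈ {2, 3, 17} of φ(206): g is a generator iff g^(102/q) ≢ 1 for every such q.
g = 2: gcd(2, 206) = 2 > 1, not a unit — skip.
g = 3: 3^51 ≡ 205; 3^34 ≡ 1 — hits 1, so not a primitive root.
g = 4: gcd(4, 206) = 2 > 1, not a unit — skip.
g = 5: 5^51 ≡ 205; 5^34 ≡ 159; 5^6 ≡ 175 — none is 1, so 5 is a primitive root.
Hence the least primitive root of 206 is 5.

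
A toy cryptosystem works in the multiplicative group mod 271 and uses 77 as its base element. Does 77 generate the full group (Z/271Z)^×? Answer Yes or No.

No

φ(271) = 271 − 1 = 270 = 2 · 3^3 · 5.
It suffices to check that the order of 77 is not a proper divisor of 270: compute 77^(270/q) for q ∈ {2, 3, 5}.
77^135 ≡ 1 (mod 271)  [q = 2: ≡ 1 ✗]
77^90 ≡ 28 (mod 271)  [q = 3: ≢ 1 ✓]
77^54 ≡ 1 (mod 271)  [q = 5: ≡ 1 ✗]
Since 77^135 ≡ 1, the order of 77 divides 135 < 270, so 77 is not a primitive root.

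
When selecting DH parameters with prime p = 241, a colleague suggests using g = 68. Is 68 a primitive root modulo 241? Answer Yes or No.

Yes

φ(241) = 241 − 1 = 240 = 2^4 · 3 · 5.
68 is a primitive root mod 241 iff 68^(φ(241)/q) ≢ 1 for every prime q | φ(241), i.e. q ∈ {2, 3, 5}.
68^120 ≡ 240 (mod 241)  [q = 2: ≢ 1 ✓]
68^80 ≡ 225 (mod 241)  [q = 3: ≢ 1 ✓]
68^48 ≡ 91 (mod 241)  [q = 5: ≢ 1 ✓]
Every test exponent gives a nontrivial residue, hence 68 generates the full group.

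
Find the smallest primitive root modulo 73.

5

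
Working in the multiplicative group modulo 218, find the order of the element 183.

54

By Lagrange's theorem, ord_218(183) divides φ(218) = φ(2)·φ(109) = 1·108 = 108 = 2^2 · 3^3.
Divisors of 108: 1, 2, 3, 4, 6, 9, 12, 18, 27, 36, 54, 108.
Compute 183^d (mod 218) for the divisors d until we hit 1:
183^1 ≡ 183 (mod 218)
183^2 ≡ 135 (mod 218)
183^3 ≡ 71 (mod 218)
183^4 ≡ 131 (mod 218)
183^6 ≡ 27 (mod 218)
183^9 ≡ 173 (mod 218)
183^12 ≡ 75 (mod 218)
183^18 ≡ 63 (mod 218)
183^27 ≡ 217 (mod 218)
183^36 ≡ 45 (mod 218)
183^54 ≡ 1 (mod 218) ✓
So ord_218(183) = 54.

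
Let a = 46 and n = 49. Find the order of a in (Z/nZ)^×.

21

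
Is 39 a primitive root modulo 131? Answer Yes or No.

φ(131) = 131 − 1 = 130 = 2 · 5 · 13.
Test 39^(130/q) mod 131 for each prime factor q of 130:
39^65 ≡ 1 (mod 131)  [q = 2: ≡ 1 ✗]
39^26 ≡ 1 (mod 131)  [q = 5: ≡ 1 ✗]
39^10 ≡ 60 (mod 131)  [q = 13: ≢ 1 ✓]
39^65 ≡ 1 shows ord(39) | 65, strictly less than φ(131); not a primitive root.

No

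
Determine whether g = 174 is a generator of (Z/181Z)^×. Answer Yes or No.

φ(181) = 181 − 1 = 180 = 2^2 · 3^2 · 5.
It suffices to check that the order of 174 is not a proper divisor of 180: compute 174^(180/q) for q ∈ {2, 3, 5}.
174^90 ≡ 180 (mod 181)  [q = 2: ≢ 1 ✓]
174^60 ≡ 1 (mod 181)  [q = 3: ≡ 1 ✗]
174^36 ≡ 1 (mod 181)  [q = 5: ≡ 1 ✗]
Since 174^60 ≡ 1, the order of 174 divides 60 < 180, so 174 is not a primitive root.

No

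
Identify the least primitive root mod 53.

2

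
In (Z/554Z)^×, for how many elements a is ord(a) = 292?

φ(554) = φ(2)·φ(277) = 1·276 = 276 = 2^2 · 3 · 23.
(Z/554Z)^× is cyclic (|G| = 276); a cyclic group of order m has exactly φ(d) elements of each order d | m, and none otherwise.
292 does not divide 276, so no element of (Z/554Z)^× has order 292.

0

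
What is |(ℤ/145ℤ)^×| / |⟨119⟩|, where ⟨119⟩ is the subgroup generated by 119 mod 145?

4

ord(119) | φ(145) = φ(5·29) = (5−1)·(29−1) = 4·28 = 112 = 2^4 · 7.
Divisors of 112: 1, 2, 4, 7, 8, 14, 16, 28, 56, 112.
Compute 119^d (mod 145) for the divisors d until we hit 1:
119^1 ≡ 119 (mod 145)
119^2 ≡ 96 (mod 145)
119^4 ≡ 81 (mod 145)
119^7 ≡ 99 (mod 145)
119^8 ≡ 36 (mod 145)
119^14 ≡ 86 (mod 145)
119^16 ≡ 136 (mod 145)
119^28 ≡ 1 (mod 145) ✓
So ord_145(119) = 28, hence |⟨119⟩| = 28.
The index is φ(145) / ord(119) = 112 / 28 = 4.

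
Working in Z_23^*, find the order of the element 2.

Since 2 ∈ (Z/23Z)^×, its order divides φ(23) = 23 − 1 = 22 = 2 · 11.
Divisors of 22: 1, 2, 11, 22.
Compute 2^d (mod 23) for the divisors d until we hit 1:
2^1 ≡ 2
2^2 ≡ 4
2^11 ≡ 1
Hence ord(2) = 11.

11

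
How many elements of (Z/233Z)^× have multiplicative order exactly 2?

1

φ(233) = 233 − 1 = 232 = 2^3 · 29.
(Z/233Z)^× is cyclic (|G| = 232); a cyclic group of order m has exactly φ(d) elements of each order d | m, and none otherwise.
2 | 232, and φ(2) = 2 − 1 = 1.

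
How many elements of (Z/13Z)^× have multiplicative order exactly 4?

2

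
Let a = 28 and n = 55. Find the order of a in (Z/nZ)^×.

20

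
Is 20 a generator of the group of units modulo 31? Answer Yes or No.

φ(31) = 31 − 1 = 30 = 2 · 3 · 5.
An element g generates (Z/31Z)^× iff g^(30/q) ≢ 1 (mod 31) for each prime q ∈ {2, 3, 5}.
20^15 ≡ 1 (mod 31)  [q = 2: ≡ 1 ✗]
20^10 ≡ 5 (mod 31)  [q = 3: ≢ 1 ✓]
20^6 ≡ 4 (mod 31)  [q = 5: ≢ 1 ✓]
20^15 ≡ 1 shows ord(20) | 15, strictly less than φ(31); not a primitive root.

No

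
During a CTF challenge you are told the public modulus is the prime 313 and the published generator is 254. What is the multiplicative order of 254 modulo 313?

312

The order of 254 must divide φ(313) = 313 − 1 = 312 = 2^3 · 3 · 13.
Divisors of 312: 1, 2, 3, 4, 6, 8, 12, 13, 24, 26, 39, 52, 78, 104, 156, 312.
Compute 254^d (mod 313) for the divisors d until we hit 1:
254^1 ≡ 254
254^2 ≡ 38
254^3 ≡ 262
254^4 ≡ 192
254^6 ≡ 97
254^8 ≡ 243
254^12 ≡ 19
254^13 ≡ 131
254^24 ≡ 48
254^26 ≡ 259
254^39 ≡ 125
254^52 ≡ 99
254^78 ≡ 288
254^104 ≡ 98
254^156 ≡ 312
254^312 ≡ 1
The smallest such exponent is 312, so the order of 254 is 312.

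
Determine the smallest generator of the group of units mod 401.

3

φ(401) = 401 − 1 = 400 = 2^4 · 5^2.
Test candidates g = 2, 3, … against the prime factors q ∈ {2, 5} of φ(401): g is a generator iff g^(400/q) ≢ 1 for every such q.
g = 2: 2^200 ≡ 1 — hits 1, so not a primitive root.
g = 3: 3^200 ≡ 400; 3^80 ≡ 72 — none is 1, so 3 is a primitive root.
Hence the least primitive root of 401 is 3.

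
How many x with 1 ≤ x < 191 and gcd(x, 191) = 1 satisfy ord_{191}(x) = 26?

0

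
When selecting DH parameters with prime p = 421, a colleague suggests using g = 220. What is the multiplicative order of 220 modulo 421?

105

Since 220 ∈ (Z/421Z)^×, its order divides φ(421) = 421 − 1 = 420 = 2^2 · 3 · 5 · 7.
Divisors of 420: 1, 2, 3, 4, 5, 6, 7, 10, 12, 14, 15, 20, 21, 28, 30, 35, 42, 60, 70, 84, 105, 140, 210, 420.
Check 220^d mod 421 for each divisor in increasing order:
220^1 ≡ 220 (mod 421)
220^2 ≡ 406 (mod 421)
220^3 ≡ 68 (mod 421)
220^4 ≡ 225 (mod 421)
220^5 ≡ 243 (mod 421)
220^6 ≡ 414 (mod 421)
220^7 ≡ 144 (mod 421)
220^10 ≡ 109 (mod 421)
220^12 ≡ 49 (mod 421)
220^14 ≡ 107 (mod 421)
220^15 ≡ 385 (mod 421)
220^20 ≡ 93 (mod 421)
220^21 ≡ 252 (mod 421)
220^28 ≡ 82 (mod 421)
220^30 ≡ 33 (mod 421)
220^35 ≡ 20 (mod 421)
220^42 ≡ 354 (mod 421)
220^60 ≡ 247 (mod 421)
220^70 ≡ 400 (mod 421)
220^84 ≡ 279 (mod 421)
220^105 ≡ 1 (mod 421) ✓
Hence ord(220) = 105.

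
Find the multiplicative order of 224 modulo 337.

168

By Lagrange's theorem, ord_337(224) divides φ(337) = 337 − 1 = 336 = 2^4 · 3 · 7.
Divisors of 336: 1, 2, 3, 4, 6, 7, 8, 12, 14, 16, 21, 24, 28, 42, 48, 56, 84, 112, 168, 336.
Evaluate successive powers at the divisors of 336:
224^1 ≡ 224
224^2 ≡ 300
224^3 ≡ 137
224^4 ≡ 21
224^6 ≡ 234
224^7 ≡ 181
224^8 ≡ 104
224^12 ≡ 162
224^14 ≡ 72
224^16 ≡ 32
224^21 ≡ 226
224^24 ≡ 295
224^28 ≡ 129
224^42 ≡ 189
224^48 ≡ 79
224^56 ≡ 128
224^84 ≡ 336
224^112 ≡ 208
224^168 ≡ 1
So ord_337(224) = 168.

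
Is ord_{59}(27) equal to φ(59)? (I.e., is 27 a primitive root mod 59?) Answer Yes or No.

No

φ(59) = 59 − 1 = 58 = 2 · 29.
An element g generates (Z/59Z)^× iff g^(58/q) ≢ 1 (mod 59) for each prime q ∈ {2, 29}.
27^29 ≡ 1 (mod 59)  [q = 2: ≡ 1 ✗]
27^2 ≡ 21 (mod 59)  [q = 29: ≢ 1 ✓]
The check at q = 2 fails, so 27 generates a proper subgroup.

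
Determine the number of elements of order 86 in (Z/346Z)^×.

42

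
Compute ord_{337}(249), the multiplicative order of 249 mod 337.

The order of 249 must divide φ(337) = 337 − 1 = 336 = 2^4 · 3 · 7.
Divisors of 336: 1, 2, 3, 4, 6, 7, 8, 12, 14, 16, 21, 24, 28, 42, 48, 56, 84, 112, 168, 336.
Compute 249^d (mod 337) for the divisors d until we hit 1:
249^1 ≡ 249 (mod 337)
249^2 ≡ 330 (mod 337)
249^3 ≡ 279 (mod 337)
249^4 ≡ 49 (mod 337)
249^6 ≡ 331 (mod 337)
249^7 ≡ 191 (mod 337)
249^8 ≡ 42 (mod 337)
249^12 ≡ 36 (mod 337)
249^14 ≡ 85 (mod 337)
249^16 ≡ 79 (mod 337)
249^21 ≡ 59 (mod 337)
249^24 ≡ 285 (mod 337)
249^28 ≡ 148 (mod 337)
249^42 ≡ 111 (mod 337)
249^48 ≡ 8 (mod 337)
249^56 ≡ 336 (mod 337)
249^84 ≡ 189 (mod 337)
249^112 ≡ 1 (mod 337) ✓
The smallest such exponent is 112, so the order of 249 is 112.

112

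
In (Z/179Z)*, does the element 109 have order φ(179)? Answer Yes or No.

Yes

φ(179) = 179 − 1 = 178 = 2 · 89.
109 is a primitive root mod 179 iff 109^(φ(179)/q) ≢ 1 for every prime q | φ(179), i.e. q ∈ {2, 89}.
109^89 ≡ 178 (mod 179)  [q = 2: ≢ 1 ✓]
109^2 ≡ 67 (mod 179)  [q = 89: ≢ 1 ✓]
None equal 1, so ord_179(109) = 178: 109 is a primitive root.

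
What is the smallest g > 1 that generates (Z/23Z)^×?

5

φ(23) = 23 − 1 = 22 = 2 · 11.
Test candidates g = 2, 3, … against the prime factors q ∈ {2, 11} of φ(23): g is a generator iff g^(22/q) ≢ 1 for every such q.
g = 2: 2^11 ≡ 1 — hits 1, so not a primitive root.
g = 3: 3^11 ≡ 1 — hits 1, so not a primitive root.
g = 4: 4^11 ≡ 1 — hits 1, so not a primitive root.
g = 5: 5^11 ≡ 22; 5^2 ≡ 2 — none is 1, so 5 is a primitive root.
So 5 is the smallest generator of (Z/23Z)^×.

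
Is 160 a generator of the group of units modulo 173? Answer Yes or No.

No

φ(173) = 173 − 1 = 172 = 2^2 · 43.
Test 160^(172/q) mod 173 for each prime factor q of 172:
160^86 ≡ 1 (mod 173)  [q = 2: ≡ 1 ✗]
160^4 ≡ 16 (mod 173)  [q = 43: ≢ 1 ✓]
160^86 ≡ 1 shows ord(160) | 86, strictly less than φ(173); not a primitive root.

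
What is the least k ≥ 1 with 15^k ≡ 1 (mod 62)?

By Lagrange's theorem, ord_62(15) divides φ(62) = φ(2)·φ(31) = 1·30 = 30 = 2 · 3 · 5.
Divisors of 30: 1, 2, 3, 5, 6, 10, 15, 30.
Check 15^d mod 62 for each divisor in increasing order:
15^1 ≡ 15
15^2 ≡ 39
15^3 ≡ 27
15^5 ≡ 61
15^6 ≡ 47
15^10 ≡ 1
So ord_62(15) = 10.

10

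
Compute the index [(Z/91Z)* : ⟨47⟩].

The order of 47 must divide φ(91) = φ(7·13) = (7−1)·(13−1) = 6·12 = 72 = 2^3 · 3^2.
Divisors of 72: 1, 2, 3, 4, 6, 8, 9, 12, 18, 24, 36, 72.
Test each divisor d:
47^1 ≡ 47
47^2 ≡ 25
47^3 ≡ 83
47^4 ≡ 79
47^6 ≡ 64
47^8 ≡ 53
47^9 ≡ 34
47^12 ≡ 1
The order of 47 is 12, so the subgroup it generates has 12 elements.
The index is φ(91) / ord(47) = 72 / 12 = 6.

6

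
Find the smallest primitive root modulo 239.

φ(239) = 239 − 1 = 238 = 2 · 7 · 17.
g is a primitive root iff g^(238/q) ≢ 1 (mod 239) for each prime q ∈ {2, 7, 17}.
g = 2: 2^119 ≡ 1 — hits 1, so not a primitive root.
g = 3: 3^119 ≡ 1 — hits 1, so not a primitive root.
g = 4: 4^119 ≡ 1 — hits 1, so not a primitive root.
g = 5: 5^119 ≡ 1 — hits 1, so not a primitive root.
g = 6: 6^119 ≡ 1 — hits 1, so not a primitive root.
g = 7: 7^119 ≡ 238; 7^34 ≡ 24; 7^14 ≡ 211 — none is 1, so 7 is a primitive root.
The smallest primitive root modulo 239 is 7.

7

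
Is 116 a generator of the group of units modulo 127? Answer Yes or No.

φ(127) = 127 − 1 = 126 = 2 · 3^2 · 7.
It suffices to check that the order of 116 is not a proper divisor of 126: compute 116^(126/q) for q ∈ {2, 3, 7}.
116^63 ≡ 126 (mod 127)  [q = 2: ≢ 1 ✓]
116^42 ≡ 19 (mod 127)  [q = 3: ≢ 1 ✓]
116^18 ≡ 8 (mod 127)  [q = 7: ≢ 1 ✓]
All checks pass, so 116 has order 126 and is a primitive root modulo 127.

Yes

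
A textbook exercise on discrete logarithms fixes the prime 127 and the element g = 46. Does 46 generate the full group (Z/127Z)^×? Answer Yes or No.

Yes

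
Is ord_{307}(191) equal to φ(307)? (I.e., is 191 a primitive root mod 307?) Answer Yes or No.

No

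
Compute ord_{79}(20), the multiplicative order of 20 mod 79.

Since 20 ∈ (Z/79Z)^×, its order divides φ(79) = 79 − 1 = 78 = 2 · 3 · 13.
Divisors of 78: 1, 2, 3, 6, 13, 26, 39, 78.
Evaluate successive powers at the divisors of 78:
20^1 ≡ 20 (mod 79)
20^2 ≡ 5 (mod 79)
20^3 ≡ 21 (mod 79)
20^6 ≡ 46 (mod 79)
20^13 ≡ 55 (mod 79)
20^26 ≡ 23 (mod 79)
20^39 ≡ 1 (mod 79) ✓
Therefore the multiplicative order of 20 modulo 79 is 39.

39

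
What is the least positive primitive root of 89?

φ(89) = 89 − 1 = 88 = 2^3 · 11.
g is a primitive root iff g^(88/q) ≢ 1 (mod 89) for each prime q ∈ {2, 11}.
g = 2: 2^44 ≡ 1 — hits 1, so not a primitive root.
g = 3: 3^44 ≡ 88; 3^8 ≡ 64 — none is 1, so 3 is a primitive root.
So 3 is the smallest generator of (Z/89Z)^×.

3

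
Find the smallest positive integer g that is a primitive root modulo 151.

6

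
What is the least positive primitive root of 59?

φ(59) = 59 − 1 = 58 = 2 · 29.
Test candidates g = 2, 3, … against the prime factors q ∈ {2, 29} of φ(59): g is a generator iff g^(58/q) ≢ 1 for every such q.
g = 2: 2^29 ≡ 58; 2^2 ≡ 4 — none is 1, so 2 is a primitive root.
Hence the least primitive root of 59 is 2.

2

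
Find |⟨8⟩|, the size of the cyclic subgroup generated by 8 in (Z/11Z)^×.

ord(8) | φ(11) = 11 − 1 = 10 = 2 · 5.
Divisors of 10: 1, 2, 5, 10.
Evaluate successive powers at the divisors of 10:
8^1 ≡ 8 (mod 11)
8^2 ≡ 9 (mod 11)
8^5 ≡ 10 (mod 11)
8^10 ≡ 1 (mod 11) ✓
Hence ord(8) = 10.

10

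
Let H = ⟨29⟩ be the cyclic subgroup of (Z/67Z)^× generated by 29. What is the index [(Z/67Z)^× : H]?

22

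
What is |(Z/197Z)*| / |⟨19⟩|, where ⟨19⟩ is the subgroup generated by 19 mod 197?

14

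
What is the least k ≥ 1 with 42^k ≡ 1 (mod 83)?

82

The order of 42 must divide φ(83) = 83 − 1 = 82 = 2 · 41.
Divisors of 82: 1, 2, 41, 82.
Check 42^d mod 83 for each divisor in increasing order:
42^1 ≡ 42 (mod 83)
42^2 ≡ 21 (mod 83)
42^41 ≡ 82 (mod 83)
42^82 ≡ 1 (mod 83) ✓
The smallest such exponent is 82, so the order of 42 is 82.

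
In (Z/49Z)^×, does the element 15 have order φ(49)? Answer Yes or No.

φ(49) = φ(7^2) = 7·(7−1) = 42 = 2 · 3 · 7.
15 is a primitive root mod 49 iff 15^(φ(49)/q) ≢ 1 for every prime q | φ(49), i.e. q ∈ {2, 3, 7}.
15^21 ≡ 1 (mod 49)  [q = 2: ≡ 1 ✗]
15^14 ≡ 1 (mod 49)  [q = 3: ≡ 1 ✗]
15^6 ≡ 36 (mod 49)  [q = 7: ≢ 1 ✓]
Since 15^21 ≡ 1, the order of 15 divides 21 < 42, so 15 is not a primitive root.

No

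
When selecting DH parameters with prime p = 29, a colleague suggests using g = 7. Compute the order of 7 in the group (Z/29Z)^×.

7

By Lagrange's theorem, ord_29(7) divides φ(29) = 29 − 1 = 28 = 2^2 · 7.
Divisors of 28: 1, 2, 4, 7, 14, 28.
Test each divisor d:
7^1 ≡ 7 (mod 29)
7^2 ≡ 20 (mod 29)
7^4 ≡ 23 (mod 29)
7^7 ≡ 1 (mod 29) ✓
So ord_29(7) = 7.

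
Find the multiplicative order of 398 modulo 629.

By Lagrange's theorem, ord_629(398) divides φ(629) = φ(17·37) = (17−1)·(37−1) = 16·36 = 576 = 2^6 · 3^2.
Divisors of 576: 1, 2, 3, 4, 6, 8, 9, 12, 16, 18, 24, 32, 36, 48, 64, 72, 96, 144, 192, 288, 576.
Compute 398^d (mod 629) for the divisors d until we hit 1:
398^1 ≡ 398
398^2 ≡ 525
398^3 ≡ 122
398^4 ≡ 123
398^6 ≡ 417
398^8 ≡ 33
398^9 ≡ 554
398^12 ≡ 285
398^16 ≡ 460
398^18 ≡ 593
398^24 ≡ 84
398^32 ≡ 256
398^36 ≡ 38
398^48 ≡ 137
398^64 ≡ 120
398^72 ≡ 186
398^96 ≡ 528
398^144 ≡ 1
The smallest such exponent is 144, so the order of 398 is 144.

144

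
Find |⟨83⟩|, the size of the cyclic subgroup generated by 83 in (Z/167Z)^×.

166

The order of 83 must divide φ(167) = 167 − 1 = 166 = 2 · 83.
Divisors of 166: 1, 2, 83, 166.
Compute 83^d (mod 167) for the divisors d until we hit 1:
83^1 ≡ 83 (mod 167)
83^2 ≡ 42 (mod 167)
83^83 ≡ 166 (mod 167)
83^166 ≡ 1 (mod 167) ✓
The smallest such exponent is 166, so the order of 83 is 166.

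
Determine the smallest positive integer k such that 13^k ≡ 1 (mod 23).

Since 13 ∈ (Z/23Z)^×, its order divides φ(23) = 23 − 1 = 22 = 2 · 11.
Divisors of 22: 1, 2, 11, 22.
Check 13^d mod 23 for each divisor in increasing order:
13^1 ≡ 13
13^2 ≡ 8
13^11 ≡ 1
Hence ord(13) = 11.

11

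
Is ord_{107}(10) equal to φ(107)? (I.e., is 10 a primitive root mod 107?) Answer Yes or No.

No

φ(107) = 107 − 1 = 106 = 2 · 53.
An element g generates (Z/107Z)^× iff g^(106/q) ≢ 1 (mod 107) for each prime q ∈ {2, 53}.
10^53 ≡ 1 (mod 107)  [q = 2: ≡ 1 ✗]
10^2 ≡ 100 (mod 107)  [q = 53: ≢ 1 ✓]
The check at q = 2 fails, so 10 generates a proper subgroup.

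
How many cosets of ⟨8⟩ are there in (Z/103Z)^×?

6

ord(8) | φ(103) = 103 − 1 = 102 = 2 · 3 · 17.
Divisors of 102: 1, 2, 3, 6, 17, 34, 51, 102.
Compute 8^d (mod 103) for the divisors d until we hit 1:
8^1 ≡ 8 (mod 103)
8^2 ≡ 64 (mod 103)
8^3 ≡ 100 (mod 103)
8^6 ≡ 9 (mod 103)
8^17 ≡ 1 (mod 103) ✓
So ord_103(8) = 17, hence |⟨8⟩| = 17.
[(Z/103Z)^× : ⟨8⟩] = 102/17 = 6.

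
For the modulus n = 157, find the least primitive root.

φ(157) = 157 − 1 = 156 = 2^2 · 3 · 13.
Test candidates g = 2, 3, … against the prime factors q ∈ {2, 3, 13} of φ(157): g is a generator iff g^(156/q) ≢ 1 for every such q.
g = 2: 2^78 ≡ 156; 2^52 ≡ 1 — hits 1, so not a primitive root.
g = 3: 3^78 ≡ 1 — hits 1, so not a primitive root.
g = 4: 4^78 ≡ 1 — hits 1, so not a primitive root.
g = 5: 5^78 ≡ 156; 5^52 ≡ 12; 5^12 ≡ 130 — none is 1, so 5 is a primitive root.
So 5 is the smallest generator of (Z/157Z)^×.

5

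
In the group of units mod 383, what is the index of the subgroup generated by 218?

Since 218 ∈ (Z/383Z)^×, its order divides φ(383) = 383 − 1 = 382 = 2 · 191.
Divisors of 382: 1, 2, 191, 382.
Test each divisor d:
218^1 ≡ 218 (mod 383)
218^2 ≡ 32 (mod 383)
218^191 ≡ 382 (mod 383)
218^382 ≡ 1 (mod 383) ✓
The order of 218 is 382, so the subgroup it generates has 382 elements.
Index = |(Z/383Z)^×| / |⟨218⟩| = 382 / 382 = 1.

1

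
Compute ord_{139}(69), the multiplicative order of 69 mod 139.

69

By Lagrange's theorem, ord_139(69) divides φ(139) = 139 − 1 = 138 = 2 · 3 · 23.
Divisors of 138: 1, 2, 3, 6, 23, 46, 69, 138.
Check 69^d mod 139 for each divisor in increasing order:
69^1 ≡ 69 (mod 139)
69^2 ≡ 35 (mod 139)
69^3 ≡ 52 (mod 139)
69^6 ≡ 63 (mod 139)
69^23 ≡ 96 (mod 139)
69^46 ≡ 42 (mod 139)
69^69 ≡ 1 (mod 139) ✓
Therefore the multiplicative order of 69 modulo 139 is 69.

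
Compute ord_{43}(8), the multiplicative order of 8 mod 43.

14

Since 8 ∈ (Z/43Z)^×, its order divides φ(43) = 43 − 1 = 42 = 2 · 3 · 7.
Divisors of 42: 1, 2, 3, 6, 7, 14, 21, 42.
Check 8^d mod 43 for each divisor in increasing order:
8^1 ≡ 8 (mod 43)
8^2 ≡ 21 (mod 43)
8^3 ≡ 39 (mod 43)
8^6 ≡ 16 (mod 43)
8^7 ≡ 42 (mod 43)
8^14 ≡ 1 (mod 43) ✓
Hence ord(8) = 14.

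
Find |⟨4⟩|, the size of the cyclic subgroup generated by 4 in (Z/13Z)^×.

6

By Lagrange's theorem, ord_13(4) divides φ(13) = 13 − 1 = 12 = 2^2 · 3.
Divisors of 12: 1, 2, 3, 4, 6, 12.
Test each divisor d:
4^1 ≡ 4
4^2 ≡ 3
4^3 ≡ 12
4^4 ≡ 9
4^6 ≡ 1
Hence ord(4) = 6.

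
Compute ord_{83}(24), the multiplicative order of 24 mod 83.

82

ord(24) | φ(83) = 83 − 1 = 82 = 2 · 41.
Divisors of 82: 1, 2, 41, 82.
Compute 24^d (mod 83) for the divisors d until we hit 1:
24^1 ≡ 24 (mod 83)
24^2 ≡ 78 (mod 83)
24^41 ≡ 82 (mod 83)
24^82 ≡ 1 (mod 83) ✓
Hence ord(24) = 82.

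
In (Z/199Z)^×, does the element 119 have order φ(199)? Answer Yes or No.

Yes

φ(199) = 199 − 1 = 198 = 2 · 3^2 · 11.
An element g generates (Z/199Z)^× iff g^(198/q) ≢ 1 (mod 199) for each prime q ∈ {2, 3, 11}.
119^99 ≡ 198 (mod 199)  [q = 2: ≢ 1 ✓]
119^66 ≡ 106 (mod 199)  [q = 3: ≢ 1 ✓]
119^18 ≡ 125 (mod 199)  [q = 11: ≢ 1 ✓]
None equal 1, so ord_199(119) = 198: 119 is a primitive root.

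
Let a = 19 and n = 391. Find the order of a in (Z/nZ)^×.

88

ord(19) | φ(391) = φ(17·23) = (17−1)·(23−1) = 16·22 = 352 = 2^5 · 11.
Divisors of 352: 1, 2, 4, 8, 11, 16, 22, 32, 44, 88, 176, 352.
Check 19^d mod 391 for each divisor in increasing order:
19^1 ≡ 19 (mod 391)
19^2 ≡ 361 (mod 391)
19^4 ≡ 118 (mod 391)
19^8 ≡ 239 (mod 391)
19^11 ≡ 229 (mod 391)
19^16 ≡ 35 (mod 391)
19^22 ≡ 47 (mod 391)
19^32 ≡ 52 (mod 391)
19^44 ≡ 254 (mod 391)
19^88 ≡ 1 (mod 391) ✓
Hence ord(19) = 88.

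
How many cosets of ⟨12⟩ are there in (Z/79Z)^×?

3

By Lagrange's theorem, ord_79(12) divides φ(79) = 79 − 1 = 78 = 2 · 3 · 13.
Divisors of 78: 1, 2, 3, 6, 13, 26, 39, 78.
Test each divisor d:
12^1 ≡ 12
12^2 ≡ 65
12^3 ≡ 69
12^6 ≡ 21
12^13 ≡ 78
12^26 ≡ 1
The order of 12 is 26, so the subgroup it generates has 26 elements.
Index = |(Z/79Z)^×| / |⟨12⟩| = 78 / 26 = 3.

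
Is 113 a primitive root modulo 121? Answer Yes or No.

No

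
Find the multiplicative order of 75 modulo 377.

12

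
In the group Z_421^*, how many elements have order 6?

2

φ(421) = 421 − 1 = 420 = 2^2 · 3 · 5 · 7.
(Z/421Z)^× is cyclic (|G| = 420); a cyclic group of order m has exactly φ(d) elements of each order d | m, and none otherwise.
6 = 2 · 3 divides 420, and φ(6) = 2.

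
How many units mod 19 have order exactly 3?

φ(19) = 19 − 1 = 18 = 2 · 3^2.
Since (Z/19Z)^× is cyclic of order 18, the number of elements of order d is φ(d) when d | 18 and 0 otherwise.
3 | 18, and φ(3) = 3 − 1 = 2.

2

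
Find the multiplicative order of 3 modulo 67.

22

The order of 3 must divide φ(67) = 67 − 1 = 66 = 2 · 3 · 11.
Divisors of 66: 1, 2, 3, 6, 11, 22, 33, 66.
Evaluate successive powers at the divisors of 66:
3^1 ≡ 3
3^2 ≡ 9
3^3 ≡ 27
3^6 ≡ 59
3^11 ≡ 66
3^22 ≡ 1
So ord_67(3) = 22.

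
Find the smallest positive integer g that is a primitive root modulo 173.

2

φ(173) = 173 − 1 = 172 = 2^2 · 43.
g is a primitive root iff g^(172/q) ≢ 1 (mod 173) for each prime q ∈ {2, 43}.
g = 2: 2^86 ≡ 172; 2^4 ≡ 16 — none is 1, so 2 is a primitive root.
So 2 is the smallest generator of (Z/173Z)^×.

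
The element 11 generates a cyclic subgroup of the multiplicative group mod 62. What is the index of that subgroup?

The order of 11 must divide φ(62) = φ(2)·φ(31) = 1·30 = 30 = 2 · 3 · 5.
Divisors of 30: 1, 2, 3, 5, 6, 10, 15, 30.
Compute 11^d (mod 62) for the divisors d until we hit 1:
11^1 ≡ 11
11^2 ≡ 59
11^3 ≡ 29
11^5 ≡ 37
11^6 ≡ 35
11^10 ≡ 5
11^15 ≡ 61
11^30 ≡ 1
The order of 11 is 30, so the subgroup it generates has 30 elements.
Index = |(Z/62Z)^×| / |⟨11⟩| = 30 / 30 = 1.

1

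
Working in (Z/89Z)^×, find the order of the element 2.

11

ord(2) | φ(89) = 89 − 1 = 88 = 2^3 · 11.
Divisors of 88: 1, 2, 4, 8, 11, 22, 44, 88.
Evaluate successive powers at the divisors of 88:
2^1 ≡ 2
2^2 ≡ 4
2^4 ≡ 16
2^8 ≡ 78
2^11 ≡ 1
Hence ord(2) = 11.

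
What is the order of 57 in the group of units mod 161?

22

By Lagrange's theorem, ord_161(57) divides φ(161) = φ(7·23) = (7−1)·(23−1) = 6·22 = 132 = 2^2 · 3 · 11.
Divisors of 132: 1, 2, 3, 4, 6, 11, 12, 22, 33, 44, 66, 132.
Check 57^d mod 161 for each divisor in increasing order:
57^1 ≡ 57
57^2 ≡ 29
57^3 ≡ 43
57^4 ≡ 36
57^6 ≡ 78
57^11 ≡ 22
57^12 ≡ 127
57^22 ≡ 1
Therefore the multiplicative order of 57 modulo 161 is 22.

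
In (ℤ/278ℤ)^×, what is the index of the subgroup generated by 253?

1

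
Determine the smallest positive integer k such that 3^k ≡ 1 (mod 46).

Since 3 ∈ (Z/46Z)^×, its order divides φ(46) = φ(2)·φ(23) = 1·22 = 22 = 2 · 11.
Divisors of 22: 1, 2, 11, 22.
Compute 3^d (mod 46) for the divisors d until we hit 1:
3^1 ≡ 3 (mod 46)
3^2 ≡ 9 (mod 46)
3^11 ≡ 1 (mod 46) ✓
So ord_46(3) = 11.

11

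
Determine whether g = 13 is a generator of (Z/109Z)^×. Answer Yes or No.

Yes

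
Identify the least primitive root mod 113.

3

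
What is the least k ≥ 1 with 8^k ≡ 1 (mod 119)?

ord(8) | φ(119) = φ(7·17) = (7−1)·(17−1) = 6·16 = 96 = 2^5 · 3.
Divisors of 96: 1, 2, 3, 4, 6, 8, 12, 16, 24, 32, 48, 96.
Check 8^d mod 119 for each divisor in increasing order:
8^1 ≡ 8 (mod 119)
8^2 ≡ 64 (mod 119)
8^3 ≡ 36 (mod 119)
8^4 ≡ 50 (mod 119)
8^6 ≡ 106 (mod 119)
8^8 ≡ 1 (mod 119) ✓
Hence ord(8) = 8.

8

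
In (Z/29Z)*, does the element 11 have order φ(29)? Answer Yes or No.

Yes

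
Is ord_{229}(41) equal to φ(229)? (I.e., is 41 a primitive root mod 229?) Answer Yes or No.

Yes

φ(229) = 229 − 1 = 228 = 2^2 · 3 · 19.
An element g generates (Z/229Z)^× iff g^(228/q) ≢ 1 (mod 229) for each prime q ∈ {2, 3, 19}.
41^114 ≡ 228 (mod 229)  [q = 2: ≢ 1 ✓]
41^76 ≡ 94 (mod 229)  [q = 3: ≢ 1 ✓]
41^12 ≡ 203 (mod 229)  [q = 19: ≢ 1 ✓]
Every test exponent gives a nontrivial residue, hence 41 generates the full group.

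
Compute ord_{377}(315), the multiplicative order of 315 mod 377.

21

By Lagrange's theorem, ord_377(315) divides φ(377) = φ(13·29) = (13−1)·(29−1) = 12·28 = 336 = 2^4 · 3 · 7.
Divisors of 336: 1, 2, 3, 4, 6, 7, 8, 12, 14, 16, 21, 24, 28, 42, 48, 56, 84, 112, 168, 336.
Compute 315^d (mod 377) for the divisors d until we hit 1:
315^1 ≡ 315 (mod 377)
315^2 ≡ 74 (mod 377)
315^3 ≡ 313 (mod 377)
315^4 ≡ 198 (mod 377)
315^6 ≡ 326 (mod 377)
315^7 ≡ 146 (mod 377)
315^8 ≡ 373 (mod 377)
315^12 ≡ 339 (mod 377)
315^14 ≡ 204 (mod 377)
315^16 ≡ 16 (mod 377)
315^21 ≡ 1 (mod 377) ✓
Hence ord(315) = 21.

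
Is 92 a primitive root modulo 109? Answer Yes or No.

φ(109) = 109 − 1 = 108 = 2^2 · 3^3.
92 is a primitive root mod 109 iff 92^(φ(109)/q) ≢ 1 for every prime q | φ(109), i.e. q ∈ {2, 3}.
92^54 ≡ 108 (mod 109)  [q = 2: ≢ 1 ✓]
92^36 ≡ 1 (mod 109)  [q = 3: ≡ 1 ✗]
The check at q = 3 fails, so 92 generates a proper subgroup.

No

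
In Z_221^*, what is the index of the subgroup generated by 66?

24

The order of 66 must divide φ(221) = φ(13·17) = (13−1)·(17−1) = 12·16 = 192 = 2^6 · 3.
Divisors of 192: 1, 2, 3, 4, 6, 8, 12, 16, 24, 32, 48, 64, 96, 192.
Check 66^d mod 221 for each divisor in increasing order:
66^1 ≡ 66
66^2 ≡ 157
66^3 ≡ 196
66^4 ≡ 118
66^6 ≡ 183
66^8 ≡ 1
So ord_221(66) = 8, hence |⟨66⟩| = 8.
[(Z/221Z)^× : ⟨66⟩] = 192/8 = 24.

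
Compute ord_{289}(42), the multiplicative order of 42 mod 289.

136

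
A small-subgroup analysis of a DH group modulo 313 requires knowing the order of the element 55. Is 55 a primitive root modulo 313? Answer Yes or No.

Yes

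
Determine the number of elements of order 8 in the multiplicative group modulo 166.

0

φ(166) = φ(2)·φ(83) = 1·82 = 82 = 2 · 41.
In a cyclic group of order 82, there are φ(d) elements of order d for each divisor d of 82, and zero for non-divisors.
Here 82 is not a multiple of 8, so there are no elements of order 8.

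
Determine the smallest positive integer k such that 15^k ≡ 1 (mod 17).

By Lagrange's theorem, ord_17(15) divides φ(17) = 17 − 1 = 16 = 2^4.
Divisors of 16: 1, 2, 4, 8, 16.
Evaluate successive powers at the divisors of 16:
15^1 ≡ 15 (mod 17)
15^2 ≡ 4 (mod 17)
15^4 ≡ 16 (mod 17)
15^8 ≡ 1 (mod 17) ✓
Therefore the multiplicative order of 15 modulo 17 is 8.

8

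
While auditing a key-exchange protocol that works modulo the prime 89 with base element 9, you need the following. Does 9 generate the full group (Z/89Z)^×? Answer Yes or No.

φ(89) = 89 − 1 = 88 = 2^3 · 11.
It suffices to check that the order of 9 is not a proper divisor of 88: compute 9^(88/q) for q ∈ {2, 11}.
9^44 ≡ 1 (mod 89)  [q = 2: ≡ 1 ✗]
9^8 ≡ 2 (mod 89)  [q = 11: ≢ 1 ✓]
Since 9^44 ≡ 1, the order of 9 divides 44 < 88, so 9 is not a primitive root.

No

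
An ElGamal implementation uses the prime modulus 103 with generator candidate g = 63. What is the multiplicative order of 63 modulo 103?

The order of 63 must divide φ(103) = 103 − 1 = 102 = 2 · 3 · 17.
Divisors of 102: 1, 2, 3, 6, 17, 34, 51, 102.
Compute 63^d (mod 103) for the divisors d until we hit 1:
63^1 ≡ 63 (mod 103)
63^2 ≡ 55 (mod 103)
63^3 ≡ 66 (mod 103)
63^6 ≡ 30 (mod 103)
63^17 ≡ 46 (mod 103)
63^34 ≡ 56 (mod 103)
63^51 ≡ 1 (mod 103) ✓
So ord_103(63) = 51.

51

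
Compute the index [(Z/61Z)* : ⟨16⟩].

4

Since 16 ∈ (Z/61Z)^×, its order divides φ(61) = 61 − 1 = 60 = 2^2 · 3 · 5.
Divisors of 60: 1, 2, 3, 4, 5, 6, 10, 12, 15, 20, 30, 60.
Compute 16^d (mod 61) for the divisors d until we hit 1:
16^1 ≡ 16 (mod 61)
16^2 ≡ 12 (mod 61)
16^3 ≡ 9 (mod 61)
16^4 ≡ 22 (mod 61)
16^5 ≡ 47 (mod 61)
16^6 ≡ 20 (mod 61)
16^10 ≡ 13 (mod 61)
16^12 ≡ 34 (mod 61)
16^15 ≡ 1 (mod 61) ✓
So ord_61(16) = 15, hence |⟨16⟩| = 15.
[(Z/61Z)^× : ⟨16⟩] = 60/15 = 4.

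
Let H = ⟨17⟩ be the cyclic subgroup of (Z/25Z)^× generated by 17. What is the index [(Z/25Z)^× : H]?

1

The order of 17 must divide φ(25) = φ(5^2) = 5·(5−1) = 20 = 2^2 · 5.
Divisors of 20: 1, 2, 4, 5, 10, 20.
Evaluate successive powers at the divisors of 20:
17^1 ≡ 17 (mod 25)
17^2 ≡ 14 (mod 25)
17^4 ≡ 21 (mod 25)
17^5 ≡ 7 (mod 25)
17^10 ≡ 24 (mod 25)
17^20 ≡ 1 (mod 25) ✓
The order of 17 is 20, so the subgroup it generates has 20 elements.
The index is φ(25) / ord(17) = 20 / 20 = 1.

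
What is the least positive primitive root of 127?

φ(127) = 127 − 1 = 126 = 2 · 3^2 · 7.
Test candidates g = 2, 3, … against the prime factors q ∈ {2, 3, 7} of φ(127): g is a generator iff g^(126/q) ≢ 1 for every such q.
g = 2: 2^63 ≡ 1 — hits 1, so not a primitive root.
g = 3: 3^63 ≡ 126; 3^42 ≡ 107; 3^18 ≡ 4 — none is 1, so 3 is a primitive root.
The smallest primitive root modulo 127 is 3.

3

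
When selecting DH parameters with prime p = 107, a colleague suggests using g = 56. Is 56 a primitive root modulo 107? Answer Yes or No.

No

φ(107) = 107 − 1 = 106 = 2 · 53.
56 is a primitive root mod 107 iff 56^(φ(107)/q) ≢ 1 for every prime q | φ(107), i.e. q ∈ {2, 53}.
56^53 ≡ 1 (mod 107)  [q = 2: ≡ 1 ✗]
56^2 ≡ 33 (mod 107)  [q = 53: ≢ 1 ✓]
The check at q = 2 fails, so 56 generates a proper subgroup.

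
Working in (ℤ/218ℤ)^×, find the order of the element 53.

108

ord(53) | φ(218) = φ(2)·φ(109) = 1·108 = 108 = 2^2 · 3^3.
Divisors of 108: 1, 2, 3, 4, 6, 9, 12, 18, 27, 36, 54, 108.
Evaluate successive powers at the divisors of 108:
53^1 ≡ 53
53^2 ≡ 193
53^3 ≡ 201
53^4 ≡ 189
53^6 ≡ 71
53^9 ≡ 101
53^12 ≡ 27
53^18 ≡ 173
53^27 ≡ 33
53^36 ≡ 63
53^54 ≡ 217
53^108 ≡ 1
Hence ord(53) = 108.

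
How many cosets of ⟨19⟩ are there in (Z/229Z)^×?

The order of 19 must divide φ(229) = 229 − 1 = 228 = 2^2 · 3 · 19.
Divisors of 228: 1, 2, 3, 4, 6, 12, 19, 38, 57, 76, 114, 228.
Evaluate successive powers at the divisors of 228:
19^1 ≡ 19
19^2 ≡ 132
19^3 ≡ 218
19^4 ≡ 20
19^6 ≡ 121
19^12 ≡ 214
19^19 ≡ 94
19^38 ≡ 134
19^57 ≡ 1
So ord_229(19) = 57, hence |⟨19⟩| = 57.
[(Z/229Z)^× : ⟨19⟩] = 228/57 = 4.

4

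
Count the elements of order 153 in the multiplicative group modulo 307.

φ(307) = 307 − 1 = 306 = 2 · 3^2 · 17.
(Z/307Z)^× is cyclic (|G| = 306); a cyclic group of order m has exactly φ(d) elements of each order d | m, and none otherwise.
153 = 3^2 · 17 divides 306, and φ(153) = 96.

96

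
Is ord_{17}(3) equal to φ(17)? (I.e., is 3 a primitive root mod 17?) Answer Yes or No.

Yes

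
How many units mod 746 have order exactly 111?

φ(746) = φ(2)·φ(373) = 1·372 = 372 = 2^2 · 3 · 31.
Since (Z/746Z)^× is cyclic of order 372, the number of elements of order d is φ(d) when d | 372 and 0 otherwise.
111 does not divide 372, so no element of (Z/746Z)^× has order 111.

0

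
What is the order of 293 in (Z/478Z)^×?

119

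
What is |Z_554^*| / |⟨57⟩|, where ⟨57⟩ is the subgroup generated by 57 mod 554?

4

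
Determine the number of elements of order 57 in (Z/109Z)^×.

0

φ(109) = 109 − 1 = 108 = 2^2 · 3^3.
In a cyclic group of order 108, there are φ(d) elements of order d for each divisor d of 108, and zero for non-divisors.
Since 57 ∤ 108, the count is 0.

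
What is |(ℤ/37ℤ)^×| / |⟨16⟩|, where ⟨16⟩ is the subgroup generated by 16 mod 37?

4

Since 16 ∈ (Z/37Z)^×, its order divides φ(37) = 37 − 1 = 36 = 2^2 · 3^2.
Divisors of 36: 1, 2, 3, 4, 6, 9, 12, 18, 36.
Test each divisor d:
16^1 ≡ 16 (mod 37)
16^2 ≡ 34 (mod 37)
16^3 ≡ 26 (mod 37)
16^4 ≡ 9 (mod 37)
16^6 ≡ 10 (mod 37)
16^9 ≡ 1 (mod 37) ✓
So ord_37(16) = 9, hence |⟨16⟩| = 9.
Index = |(Z/37Z)^×| / |⟨16⟩| = 36 / 9 = 4.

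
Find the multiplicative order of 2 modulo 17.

8

ord(2) | φ(17) = 17 − 1 = 16 = 2^4.
Divisors of 16: 1, 2, 4, 8, 16.
Test each divisor d:
2^1 ≡ 2
2^2 ≡ 4
2^4 ≡ 16
2^8 ≡ 1
Hence ord(2) = 8.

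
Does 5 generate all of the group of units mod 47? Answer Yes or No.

Yes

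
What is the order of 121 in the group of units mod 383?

By Lagrange's theorem, ord_383(121) divides φ(383) = 383 − 1 = 382 = 2 · 191.
Divisors of 382: 1, 2, 191, 382.
Evaluate successive powers at the divisors of 382:
121^1 ≡ 121 (mod 383)
121^2 ≡ 87 (mod 383)
121^191 ≡ 1 (mod 383) ✓
Hence ord(121) = 191.

191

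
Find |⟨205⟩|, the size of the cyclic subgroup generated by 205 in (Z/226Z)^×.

112

By Lagrange's theorem, ord_226(205) divides φ(226) = φ(2)·φ(113) = 1·112 = 112 = 2^4 · 7.
Divisors of 112: 1, 2, 4, 7, 8, 14, 16, 28, 56, 112.
Evaluate successive powers at the divisors of 112:
205^1 ≡ 205 (mod 226)
205^2 ≡ 215 (mod 226)
205^4 ≡ 121 (mod 226)
205^7 ≡ 153 (mod 226)
205^8 ≡ 177 (mod 226)
205^14 ≡ 131 (mod 226)
205^16 ≡ 141 (mod 226)
205^28 ≡ 211 (mod 226)
205^56 ≡ 225 (mod 226)
205^112 ≡ 1 (mod 226) ✓
So ord_226(205) = 112.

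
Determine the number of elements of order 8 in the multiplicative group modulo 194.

φ(194) = φ(2)·φ(97) = 1·96 = 96 = 2^5 · 3.
(Z/194Z)^× is cyclic (|G| = 96); a cyclic group of order m has exactly φ(d) elements of each order d | m, and none otherwise.
8 = 2^3 divides 96, and φ(8) = 4.

4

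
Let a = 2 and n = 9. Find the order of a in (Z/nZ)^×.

6

By Lagrange's theorem, ord_9(2) divides φ(9) = φ(3^2) = 3·(3−1) = 6 = 2 · 3.
Divisors of 6: 1, 2, 3, 6.
Evaluate successive powers at the divisors of 6:
2^1 ≡ 2 (mod 9)
2^2 ≡ 4 (mod 9)
2^3 ≡ 8 (mod 9)
2^6 ≡ 1 (mod 9) ✓
Therefore the multiplicative order of 2 modulo 9 is 6.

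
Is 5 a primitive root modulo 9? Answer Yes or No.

φ(9) = φ(3^2) = 3·(3−1) = 6 = 2 · 3.
5 is a primitive root mod 9 iff 5^(φ(9)/q) ≢ 1 for every prime q | φ(9), i.e. q ∈ {2, 3}.
5^3 ≡ 8 (mod 9)  [q = 2: ≢ 1 ✓]
5^2 ≡ 7 (mod 9)  [q = 3: ≢ 1 ✓]
All checks pass, so 5 has order 6 and is a primitive root modulo 9.

Yes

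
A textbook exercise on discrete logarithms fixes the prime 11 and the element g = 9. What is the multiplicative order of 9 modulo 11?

5

The order of 9 must divide φ(11) = 11 − 1 = 10 = 2 · 5.
Divisors of 10: 1, 2, 5, 10.
Compute 9^d (mod 11) for the divisors d until we hit 1:
9^1 ≡ 9
9^2 ≡ 4
9^5 ≡ 1
So ord_11(9) = 5.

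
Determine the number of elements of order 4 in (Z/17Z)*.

φ(17) = 17 − 1 = 16 = 2^4.
In a cyclic group of order 16, there are φ(d) elements of order d for each divisor d of 16, and zero for non-divisors.
4 = 2^2 divides 16, and φ(4) = 2.

2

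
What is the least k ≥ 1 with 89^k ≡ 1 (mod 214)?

53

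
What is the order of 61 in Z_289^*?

By Lagrange's theorem, ord_289(61) divides φ(289) = φ(17^2) = 17·(17−1) = 272 = 2^4 · 17.
Divisors of 272: 1, 2, 4, 8, 16, 17, 34, 68, 136, 272.
Test each divisor d:
61^1 ≡ 61 (mod 289)
61^2 ≡ 253 (mod 289)
61^4 ≡ 140 (mod 289)
61^8 ≡ 237 (mod 289)
61^16 ≡ 103 (mod 289)
61^17 ≡ 214 (mod 289)
61^34 ≡ 134 (mod 289)
61^68 ≡ 38 (mod 289)
61^136 ≡ 288 (mod 289)
61^272 ≡ 1 (mod 289) ✓
The smallest such exponent is 272, so the order of 61 is 272.

272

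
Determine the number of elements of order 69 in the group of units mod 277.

44

φ(277) = 277 − 1 = 276 = 2^2 · 3 · 23.
In a cyclic group of order 276, there are φ(d) elements of order d for each divisor d of 276, and zero for non-divisors.
69 = 3 · 23 divides 276, and φ(69) = 44.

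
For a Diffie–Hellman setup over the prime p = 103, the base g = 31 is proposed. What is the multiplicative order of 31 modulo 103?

34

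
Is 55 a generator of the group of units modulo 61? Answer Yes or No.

Yes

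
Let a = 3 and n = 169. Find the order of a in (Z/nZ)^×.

By Lagrange's theorem, ord_169(3) divides φ(169) = φ(13^2) = 13·(13−1) = 156 = 2^2 · 3 · 13.
Divisors of 156: 1, 2, 3, 4, 6, 12, 13, 26, 39, 52, 78, 156.
Check 3^d mod 169 for each divisor in increasing order:
3^1 ≡ 3 (mod 169)
3^2 ≡ 9 (mod 169)
3^3 ≡ 27 (mod 169)
3^4 ≡ 81 (mod 169)
3^6 ≡ 53 (mod 169)
3^12 ≡ 105 (mod 169)
3^13 ≡ 146 (mod 169)
3^26 ≡ 22 (mod 169)
3^39 ≡ 1 (mod 169) ✓
So ord_169(3) = 39.

39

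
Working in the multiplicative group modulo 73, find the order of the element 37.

9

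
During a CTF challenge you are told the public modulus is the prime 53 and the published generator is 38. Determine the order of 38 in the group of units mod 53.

26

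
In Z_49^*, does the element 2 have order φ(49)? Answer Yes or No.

φ(49) = φ(7^2) = 7·(7−1) = 42 = 2 · 3 · 7.
An element g generates (Z/49Z)^× iff g^(42/q) ≢ 1 (mod 49) for each prime q ∈ {2, 3, 7}.
2^21 ≡ 1 (mod 49)  [q = 2: ≡ 1 ✗]
2^14 ≡ 18 (mod 49)  [q = 3: ≢ 1 ✓]
2^6 ≡ 15 (mod 49)  [q = 7: ≢ 1 ✓]
Since 2^21 ≡ 1, the order of 2 divides 21 < 42, so 2 is not a primitive root.

No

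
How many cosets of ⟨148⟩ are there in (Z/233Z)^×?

ord(148) | φ(233) = 233 − 1 = 232 = 2^3 · 29.
Divisors of 232: 1, 2, 4, 8, 29, 58, 116, 232.
Test each divisor d:
148^1 ≡ 148 (mod 233)
148^2 ≡ 2 (mod 233)
148^4 ≡ 4 (mod 233)
148^8 ≡ 16 (mod 233)
148^29 ≡ 1 (mod 233) ✓
Thus |⟨148⟩| = ord(148) = 29.
Index = |(Z/233Z)^×| / |⟨148⟩| = 232 / 29 = 8.

8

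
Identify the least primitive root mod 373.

φ(373) = 373 − 1 = 372 = 2^2 · 3 · 31.
g is a primitive root iff g^(372/q) ≢ 1 (mod 373) for each prime q ∈ {2, 3, 31}.
g = 2: 2^186 ≡ 372; 2^124 ≡ 284; 2^12 ≡ 366 — none is 1, so 2 is a primitive root.
Hence the least primitive root of 373 is 2.

2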